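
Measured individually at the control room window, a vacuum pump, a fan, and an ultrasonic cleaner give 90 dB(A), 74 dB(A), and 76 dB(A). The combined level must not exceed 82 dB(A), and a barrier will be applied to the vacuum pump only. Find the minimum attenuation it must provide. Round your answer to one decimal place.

10.3 dB

The untreated sources together contribute 10^(74/10) + 10^(76/10) = 6.493e+07, i.e. 78.12 dB(A).
The limit corresponds to 10^(82/10) = 1.585e+08; subtracting the fixed part leaves 9.356e+07 for the vacuum pump, i.e. 79.71 dB(A).
So the vacuum pump must be reduced from 90 to 79.71 dB(A): IL = 10.29 dB.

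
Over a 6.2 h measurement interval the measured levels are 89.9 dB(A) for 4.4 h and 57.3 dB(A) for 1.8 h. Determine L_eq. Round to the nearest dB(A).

The energy average is taken in the linear domain: L_eq = 10·log₁₀[(Σ tᵢ·10^(Lᵢ/10))/T], T = 6.2 h.
Σ tᵢ·10^(Lᵢ/10) = 4.4·10^(89.9/10) + 1.8·10^(57.3/10) = 4.301e+09.
L_eq = 10·log₁₀(4.301e+09/6.2) = 88.41 dB(A).

88 dB(A)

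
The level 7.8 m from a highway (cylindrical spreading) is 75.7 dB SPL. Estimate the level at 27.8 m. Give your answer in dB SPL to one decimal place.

Line-source attenuation: ΔL = 10·log₁₀(r₂/r₁) = 10·log₁₀(27.8/7.8) = 5.520 dB.
L₂ = 75.7 − 10·log₁₀(27.8/7.8) = 75.7 − 5.520 = 70.18 dB SPL.

70.2 dB SPL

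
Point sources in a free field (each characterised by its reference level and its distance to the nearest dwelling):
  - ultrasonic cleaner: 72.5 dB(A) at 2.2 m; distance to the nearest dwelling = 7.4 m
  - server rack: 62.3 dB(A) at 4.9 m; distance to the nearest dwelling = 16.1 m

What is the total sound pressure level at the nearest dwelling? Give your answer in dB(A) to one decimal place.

Propagate each source to the receiver with L = L_ref − 20·log₁₀(r/r_ref), then add intensities.
ultrasonic cleaner: 72.5 − 20·log₁₀(7.4/2.2) = 72.5 − 10.54 = 61.96 dB(A).
server rack: 62.3 − 20·log₁₀(16.1/4.9) = 62.3 − 10.33 = 51.97 dB(A).
Σ 10^(L/10) = 1.729e+06 → L_total = 10·log₁₀(1.729e+06) = 62.38 dB(A).

62.4 dB(A)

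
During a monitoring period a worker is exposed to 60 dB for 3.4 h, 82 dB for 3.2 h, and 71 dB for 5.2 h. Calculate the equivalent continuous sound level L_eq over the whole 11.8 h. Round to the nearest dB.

L_eq = 10·log₁₀[(1/T)·Σ tᵢ·10^(Lᵢ/10)] with T = 11.8 h.
Σ tᵢ·10^(Lᵢ/10) = 3.4·10^(60/10) + 3.2·10^(82/10) + 5.2·10^(71/10) = 5.760e+08.
L_eq = 10·log₁₀(5.760e+08/11.8) = 76.89 dB.

77 dB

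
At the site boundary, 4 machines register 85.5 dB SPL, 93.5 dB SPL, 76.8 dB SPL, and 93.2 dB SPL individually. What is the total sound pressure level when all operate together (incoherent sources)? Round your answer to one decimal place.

Incoherent sources combine by intensity addition: L_total = 10·log₁₀(Σ 10^(L_i/10)).
Σ 10^(L/10) = 10^(85.5/10) + 10^(93.5/10) + 10^(76.8/10) + 10^(93.2/10) = 4.731e+09.
L_total = 10·log₁₀(4.731e+09) = 96.75 dB SPL.

96.7 dB SPL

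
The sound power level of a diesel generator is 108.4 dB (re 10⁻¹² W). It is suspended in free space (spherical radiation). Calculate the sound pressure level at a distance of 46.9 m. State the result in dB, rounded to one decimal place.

64.0 dB

L_p = L_w − 10·log₁₀(4π·r²) with r = 46.9 m.
4π·r² = 2.764e+04 m², 10·log₁₀ of that is 44.416 dB.
L_p = 108.4 − 44.416 = 63.98 dB.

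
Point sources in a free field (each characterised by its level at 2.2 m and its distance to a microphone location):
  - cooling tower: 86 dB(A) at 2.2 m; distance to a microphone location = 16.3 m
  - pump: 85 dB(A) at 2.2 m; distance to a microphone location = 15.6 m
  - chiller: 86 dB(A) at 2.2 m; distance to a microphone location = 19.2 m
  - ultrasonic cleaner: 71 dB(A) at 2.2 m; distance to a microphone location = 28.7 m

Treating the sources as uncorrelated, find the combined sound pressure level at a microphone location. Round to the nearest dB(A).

First find each source's level at the receiver (point-source: −20·log₁₀(r/r_ref)), then combine on an intensity basis.
cooling tower: 86 − 20·log₁₀(16.3/2.2) = 86 − 17.40 = 68.60 dB(A).
pump: 85 − 20·log₁₀(15.6/2.2) = 85 − 17.01 = 67.99 dB(A).
chiller: 86 − 20·log₁₀(19.2/2.2) = 86 − 18.82 = 67.18 dB(A).
ultrasonic cleaner: 71 − 20·log₁₀(28.7/2.2) = 71 − 22.31 = 48.69 dB(A).
Σ 10^(L/10) = 1.884e+07 → L_total = 10·log₁₀(1.884e+07) = 72.75 dB(A).

73 dB(A)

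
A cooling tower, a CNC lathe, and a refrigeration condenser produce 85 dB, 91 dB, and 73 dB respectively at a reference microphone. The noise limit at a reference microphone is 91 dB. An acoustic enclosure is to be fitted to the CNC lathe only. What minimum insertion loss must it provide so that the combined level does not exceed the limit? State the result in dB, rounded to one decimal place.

1.3 dB

The untreated sources together contribute 10^(85/10) + 10^(73/10) = 3.362e+08, i.e. 85.27 dB.
To meet 91 dB overall, the treated CNC lathe may contribute at most 10^(91/10) − 3.362e+08 = 9.227e+08, i.e. 89.65 dB.
Required insertion loss = 91 − 89.65 = 1.35 dB.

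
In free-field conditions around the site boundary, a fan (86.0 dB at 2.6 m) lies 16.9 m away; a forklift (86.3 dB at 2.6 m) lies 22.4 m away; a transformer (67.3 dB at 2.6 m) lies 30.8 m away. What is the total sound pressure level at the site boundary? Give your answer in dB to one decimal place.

Apply inverse-square spreading to bring every level to the receiver, then sum 10^(L/10).
fan: 86.0 − 20·log₁₀(16.9/2.6) = 86.0 − 16.26 = 69.74 dB.
forklift: 86.3 − 20·log₁₀(22.4/2.6) = 86.3 − 18.71 = 67.59 dB.
transformer: 67.3 − 20·log₁₀(30.8/2.6) = 67.3 − 21.47 = 45.83 dB.
Σ 10^(L/10) = 1.521e+07 → L_total = 10·log₁₀(1.521e+07) = 71.82 dB.

71.8 dB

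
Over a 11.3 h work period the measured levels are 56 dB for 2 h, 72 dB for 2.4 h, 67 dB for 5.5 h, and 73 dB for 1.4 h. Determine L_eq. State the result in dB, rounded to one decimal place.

69.2 dB

L_eq = 10·log₁₀[(1/T)·Σ tᵢ·10^(Lᵢ/10)] with T = 11.3 h.
Σ tᵢ·10^(Lᵢ/10) = 2·10^(56/10) + 2.4·10^(72/10) + 5.5·10^(67/10) + 1.4·10^(73/10) = 9.433e+07.
L_eq = 10·log₁₀(9.433e+07/11.3) = 69.22 dB.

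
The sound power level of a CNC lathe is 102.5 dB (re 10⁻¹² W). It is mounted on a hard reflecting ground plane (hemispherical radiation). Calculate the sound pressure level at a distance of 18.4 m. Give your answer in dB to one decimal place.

69.2 dB

L_p = L_w − 10·log₁₀(2π·r²) with r = 18.4 m.
2π·r² = 2127 m², 10·log₁₀ of that is 33.278 dB.
L_p = 102.5 − 33.278 = 69.22 dB.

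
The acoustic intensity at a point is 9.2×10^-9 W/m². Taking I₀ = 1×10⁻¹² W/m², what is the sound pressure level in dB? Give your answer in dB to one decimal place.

39.6 dB

Dividing by I₀ shifts the exponent by 12: I/I₀ = 9.2×10^3.
L = 10·(0.9638 + 3) = 39.64 dB.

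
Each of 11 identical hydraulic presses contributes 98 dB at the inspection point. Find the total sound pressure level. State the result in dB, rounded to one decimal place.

108.4 dB

N identical incoherent sources raise the level by 10·log₁₀ N.
L_total = 98 + 10·log₁₀(11) = 98 + 10.414 = 108.41 dB.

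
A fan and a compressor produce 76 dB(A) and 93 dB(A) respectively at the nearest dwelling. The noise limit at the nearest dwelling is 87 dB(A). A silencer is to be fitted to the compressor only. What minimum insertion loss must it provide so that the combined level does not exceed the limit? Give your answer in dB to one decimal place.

Fixed contribution from the other source: Σ 10^(L/10) = 10^(76/10) = 3.981e+07 (76.00 dB(A)).
To meet 87 dB(A) overall, the treated compressor may contribute at most 10^(87/10) − 3.981e+07 = 4.614e+08, i.e. 86.64 dB(A).
So the compressor must be reduced from 93 to 86.64 dB(A): IL = 6.36 dB.

6.4 dB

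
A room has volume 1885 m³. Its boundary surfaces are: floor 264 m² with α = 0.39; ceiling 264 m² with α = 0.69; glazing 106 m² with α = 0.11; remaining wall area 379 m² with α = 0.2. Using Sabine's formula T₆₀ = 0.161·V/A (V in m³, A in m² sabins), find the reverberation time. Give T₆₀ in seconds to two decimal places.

0.81 s

A = Σ Sᵢαᵢ = 264·0.39 + 264·0.69 + 106·0.11 + 379·0.2 = 372.58 m².
T₆₀ = 0.161·V/A = 0.161·1885/372.58 = 0.815 s.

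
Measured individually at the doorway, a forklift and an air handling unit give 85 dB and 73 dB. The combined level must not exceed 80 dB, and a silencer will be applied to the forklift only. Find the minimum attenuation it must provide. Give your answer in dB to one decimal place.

The untreated sources together contribute 10^(73/10) = 1.995e+07, i.e. 73.00 dB.
The limit corresponds to 10^(80/10) = 1.000e+08; subtracting the fixed part leaves 8.005e+07 for the forklift, i.e. 79.03 dB.
So the forklift must be reduced from 85 to 79.03 dB: IL = 5.97 dB.

6.0 dB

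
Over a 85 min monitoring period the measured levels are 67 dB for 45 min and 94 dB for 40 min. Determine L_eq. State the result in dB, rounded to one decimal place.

90.7 dB

The energy average is taken in the linear domain: L_eq = 10·log₁₀[(Σ tᵢ·10^(Lᵢ/10))/T], T = 85 min.
Σ tᵢ·10^(Lᵢ/10) = 45·10^(67/10) + 40·10^(94/10) = 1.007e+11.
L_eq = 10·log₁₀(1.007e+11/85) = 90.74 dB.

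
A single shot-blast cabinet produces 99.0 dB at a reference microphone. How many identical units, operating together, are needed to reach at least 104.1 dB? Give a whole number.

The shortfall is 104.1 − 99.0 = 5.1 dB, and N units add 10·log₁₀ N, so need 10·log₁₀ N ≥ 5.1.
N ≥ 10^(5.1/10) = 3.236, so N = 4.

4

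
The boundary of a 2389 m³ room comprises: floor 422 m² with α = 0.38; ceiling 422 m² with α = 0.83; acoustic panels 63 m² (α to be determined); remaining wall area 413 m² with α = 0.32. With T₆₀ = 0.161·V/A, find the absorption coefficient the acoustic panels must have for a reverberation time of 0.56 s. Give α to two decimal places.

0.70

Required total absorption A = 0.161·2389/0.56 = 686.84 m².
Absorption from the other surfaces = 422·0.38 + 422·0.83 + 413·0.32 = 642.78 m², so the acoustic panels must supply 44.06 m² over 63 m².
α = 44.06/63 = 0.699.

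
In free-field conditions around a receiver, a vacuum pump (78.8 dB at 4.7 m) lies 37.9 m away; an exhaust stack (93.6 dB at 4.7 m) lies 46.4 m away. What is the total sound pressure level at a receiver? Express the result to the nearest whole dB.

74 dB

First find each source's level at the receiver (point-source: −20·log₁₀(r/r_ref)), then combine on an intensity basis.
vacuum pump: 78.8 − 20·log₁₀(37.9/4.7) = 78.8 − 18.13 = 60.67 dB.
exhaust stack: 93.6 − 20·log₁₀(46.4/4.7) = 93.6 − 19.89 = 73.71 dB.
Σ 10^(L/10) = 2.467e+07 → L_total = 10·log₁₀(2.467e+07) = 73.92 dB.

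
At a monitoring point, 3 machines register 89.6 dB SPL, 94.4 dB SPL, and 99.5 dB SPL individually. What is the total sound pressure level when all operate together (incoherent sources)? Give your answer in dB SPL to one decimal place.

For uncorrelated sources the intensities add, so convert each level to linear form, sum, and take 10·log₁₀ of the total.
Σ 10^(L/10) = 10^(89.6/10) + 10^(94.4/10) + 10^(99.5/10) = 1.258e+10.
L_total = 10·log₁₀(1.258e+10) = 101.00 dB SPL.

101.0 dB SPL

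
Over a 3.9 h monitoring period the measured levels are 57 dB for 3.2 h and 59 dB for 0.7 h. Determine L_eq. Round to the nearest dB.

57 dB

L_eq = 10·log₁₀[(1/T)·Σ tᵢ·10^(Lᵢ/10)] with T = 3.9 h.
Σ tᵢ·10^(Lᵢ/10) = 3.2·10^(57/10) + 0.7·10^(59/10) = 2.160e+06.
L_eq = 10·log₁₀(2.160e+06/3.9) = 57.43 dB.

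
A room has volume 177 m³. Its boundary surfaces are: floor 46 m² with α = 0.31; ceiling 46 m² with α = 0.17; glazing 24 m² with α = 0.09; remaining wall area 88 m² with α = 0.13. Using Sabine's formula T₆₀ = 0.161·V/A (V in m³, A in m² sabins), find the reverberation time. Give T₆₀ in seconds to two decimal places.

A = Σ Sᵢαᵢ = 46·0.31 + 46·0.17 + 24·0.09 + 88·0.13 = 35.68 m².
T₆₀ = 0.161 × 177 / 35.68 = 0.799 s.

0.80 s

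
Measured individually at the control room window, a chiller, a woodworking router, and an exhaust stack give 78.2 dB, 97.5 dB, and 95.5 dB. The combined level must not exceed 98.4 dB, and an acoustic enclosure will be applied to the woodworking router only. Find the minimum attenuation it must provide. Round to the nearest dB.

Everything except the woodworking router sums to 10^(78.2/10) + 10^(95.5/10) = 3.614e+09 in linear terms, 95.58 dB.
To meet 98.4 dB overall, the treated woodworking router may contribute at most 10^(98.4/10) − 3.614e+09 = 3.304e+09, i.e. 95.19 dB.
So the woodworking router must be reduced from 97.5 to 95.19 dB: IL = 2.31 dB.

2 dB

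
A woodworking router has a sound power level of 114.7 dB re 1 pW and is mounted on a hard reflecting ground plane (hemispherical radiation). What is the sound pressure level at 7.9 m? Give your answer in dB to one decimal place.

88.8 dB

L_p = L_w − 10·log₁₀(2π·r²) with r = 7.9 m.
2π·r² = 392.1 m², 10·log₁₀ of that is 25.934 dB.
L_p = 114.7 − 25.934 = 88.77 dB.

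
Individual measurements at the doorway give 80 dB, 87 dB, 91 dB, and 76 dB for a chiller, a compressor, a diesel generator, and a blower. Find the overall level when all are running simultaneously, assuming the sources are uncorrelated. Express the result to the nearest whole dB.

Incoherent sources combine by intensity addition: L_total = 10·log₁₀(Σ 10^(L_i/10)).
Σ 10^(L/10) = 10^(80/10) + 10^(87/10) + 10^(91/10) + 10^(76/10) = 1.900e+09.
L_total = 10·log₁₀(1.900e+09) = 92.79 dB.

93 dB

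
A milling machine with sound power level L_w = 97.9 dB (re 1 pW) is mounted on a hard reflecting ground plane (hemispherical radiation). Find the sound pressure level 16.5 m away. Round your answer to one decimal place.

L_p = L_w − 10·log₁₀(2π·r²) with r = 16.5 m.
2π·r² = 1711 m², 10·log₁₀ of that is 32.331 dB.
L_p = 97.9 − 32.331 = 65.57 dB.

65.6 dB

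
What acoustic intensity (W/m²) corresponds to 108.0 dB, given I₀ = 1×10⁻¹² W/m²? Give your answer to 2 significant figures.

0.063 W/m²

L = 10·log₁₀(I/I₀) ⇒ I = I₀·10^(L/10) = 10⁻¹² × 10^10.80.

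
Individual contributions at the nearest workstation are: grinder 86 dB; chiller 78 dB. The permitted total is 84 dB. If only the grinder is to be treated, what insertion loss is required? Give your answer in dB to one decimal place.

Everything except the grinder sums to 10^(78/10) = 6.310e+07 in linear terms, 78.00 dB.
The limit corresponds to 10^(84/10) = 2.512e+08; subtracting the fixed part leaves 1.881e+08 for the grinder, i.e. 82.74 dB.
So the grinder must be reduced from 86 to 82.74 dB: IL = 3.26 dB.

3.3 dB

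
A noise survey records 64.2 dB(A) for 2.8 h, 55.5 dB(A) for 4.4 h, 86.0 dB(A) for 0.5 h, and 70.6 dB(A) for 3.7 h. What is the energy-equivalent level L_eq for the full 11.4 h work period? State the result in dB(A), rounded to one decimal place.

Weight each interval's intensity by its duration and average over T = 11.4 h:
Σ tᵢ·10^(Lᵢ/10) = 2.8·10^(64.2/10) + 4.4·10^(55.5/10) + 0.5·10^(86.0/10) + 3.7·10^(70.6/10) = 2.505e+08.
L_eq = 10·log₁₀(2.505e+08/11.4) = 73.42 dB(A).

73.4 dB(A)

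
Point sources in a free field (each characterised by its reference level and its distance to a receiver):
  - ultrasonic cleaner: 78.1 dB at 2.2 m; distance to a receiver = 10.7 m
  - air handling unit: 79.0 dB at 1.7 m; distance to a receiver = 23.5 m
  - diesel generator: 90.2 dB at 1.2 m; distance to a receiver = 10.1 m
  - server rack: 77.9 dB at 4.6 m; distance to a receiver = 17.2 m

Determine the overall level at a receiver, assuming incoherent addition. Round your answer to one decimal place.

73.5 dB

First find each source's level at the receiver (point-source: −20·log₁₀(r/r_ref)), then combine on an intensity basis.
ultrasonic cleaner: 78.1 − 20·log₁₀(10.7/2.2) = 78.1 − 13.74 = 64.36 dB.
air handling unit: 79.0 − 20·log₁₀(23.5/1.7) = 79.0 − 22.81 = 56.19 dB.
diesel generator: 90.2 − 20·log₁₀(10.1/1.2) = 90.2 − 18.50 = 71.70 dB.
server rack: 77.9 − 20·log₁₀(17.2/4.6) = 77.9 − 11.46 = 66.44 dB.
Σ 10^(L/10) = 2.234e+07 → L_total = 10·log₁₀(2.234e+07) = 73.49 dB.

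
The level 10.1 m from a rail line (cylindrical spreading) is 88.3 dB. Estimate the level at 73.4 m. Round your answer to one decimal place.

79.7 dB

Line-source attenuation: ΔL = 10·log₁₀(r₂/r₁) = 10·log₁₀(73.4/10.1) = 8.614 dB.
L₂ = 88.3 − 10·log₁₀(73.4/10.1) = 88.3 − 8.614 = 79.69 dB.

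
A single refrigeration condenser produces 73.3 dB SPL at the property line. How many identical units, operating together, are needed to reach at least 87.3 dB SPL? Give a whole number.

26

Need L₁ + 10·log₁₀ N ≥ 87.3, i.e. log₁₀ N ≥ 1.40.
N ≥ 10^(14.0/10) = 25.119, so N = 26.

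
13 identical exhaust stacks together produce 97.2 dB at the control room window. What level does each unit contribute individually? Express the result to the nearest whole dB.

86 dB

For N identical incoherent sources L_total = L₁ + 10·log₁₀ N, so L₁ = 97.2 − 10·log₁₀(13) = 97.2 − 11.139.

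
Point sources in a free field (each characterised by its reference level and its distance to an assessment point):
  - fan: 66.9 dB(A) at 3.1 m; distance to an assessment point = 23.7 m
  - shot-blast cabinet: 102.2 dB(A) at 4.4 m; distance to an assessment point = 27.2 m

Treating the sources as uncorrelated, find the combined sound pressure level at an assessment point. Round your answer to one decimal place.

Propagate each source to the receiver with L = L_ref − 20·log₁₀(r/r_ref), then add intensities.
fan: 66.9 − 20·log₁₀(23.7/3.1) = 66.9 − 17.67 = 49.23 dB(A).
shot-blast cabinet: 102.2 − 20·log₁₀(27.2/4.4) = 102.2 − 15.82 = 86.38 dB(A).
Σ 10^(L/10) = 4.344e+08 → L_total = 10·log₁₀(4.344e+08) = 86.38 dB(A).

86.4 dB(A)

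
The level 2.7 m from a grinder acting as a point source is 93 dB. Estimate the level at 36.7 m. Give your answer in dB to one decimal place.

Spherical spreading from a point source gives a 20·log₁₀(r₂/r₁) drop.
L₂ = 93 − 20·log₁₀(36.7/2.7) = 93 − 22.666 = 70.33 dB.

70.3 dB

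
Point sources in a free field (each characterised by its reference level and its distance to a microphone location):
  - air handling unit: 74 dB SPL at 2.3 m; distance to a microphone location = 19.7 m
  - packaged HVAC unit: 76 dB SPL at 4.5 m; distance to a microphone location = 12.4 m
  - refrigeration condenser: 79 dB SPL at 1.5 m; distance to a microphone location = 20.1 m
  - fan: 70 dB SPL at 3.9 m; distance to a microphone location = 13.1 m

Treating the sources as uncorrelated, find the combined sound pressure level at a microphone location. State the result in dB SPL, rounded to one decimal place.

Propagate each source to the receiver with L = L_ref − 20·log₁₀(r/r_ref), then add intensities.
air handling unit: 74 − 20·log₁₀(19.7/2.3) = 74 − 18.65 = 55.35 dB SPL.
packaged HVAC unit: 76 − 20·log₁₀(12.4/4.5) = 76 − 8.80 = 67.20 dB SPL.
refrigeration condenser: 79 − 20·log₁₀(20.1/1.5) = 79 − 22.54 = 56.46 dB SPL.
fan: 70 − 20·log₁₀(13.1/3.9) = 70 − 10.52 = 59.48 dB SPL.
Σ 10^(L/10) = 6.914e+06 → L_total = 10·log₁₀(6.914e+06) = 68.40 dB SPL.

68.4 dB SPL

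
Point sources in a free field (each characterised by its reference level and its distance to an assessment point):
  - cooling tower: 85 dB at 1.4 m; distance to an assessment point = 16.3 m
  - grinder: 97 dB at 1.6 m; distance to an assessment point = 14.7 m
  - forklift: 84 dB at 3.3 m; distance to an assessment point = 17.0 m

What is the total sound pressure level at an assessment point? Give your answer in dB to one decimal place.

78.5 dB

Apply inverse-square spreading to bring every level to the receiver, then sum 10^(L/10).
cooling tower: 85 − 20·log₁₀(16.3/1.4) = 85 − 21.32 = 63.68 dB.
grinder: 97 − 20·log₁₀(14.7/1.6) = 97 − 19.26 = 77.74 dB.
forklift: 84 − 20·log₁₀(17.0/3.3) = 84 − 14.24 = 69.76 dB.
Σ 10^(L/10) = 7.117e+07 → L_total = 10·log₁₀(7.117e+07) = 78.52 dB.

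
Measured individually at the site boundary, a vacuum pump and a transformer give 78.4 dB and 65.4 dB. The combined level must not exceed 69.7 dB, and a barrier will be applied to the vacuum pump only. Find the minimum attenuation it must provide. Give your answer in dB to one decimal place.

Everything except the vacuum pump sums to 10^(65.4/10) = 3.467e+06 in linear terms, 65.40 dB.
To meet 69.7 dB overall, the treated vacuum pump may contribute at most 10^(69.7/10) − 3.467e+06 = 5.865e+06, i.e. 67.68 dB.
So the vacuum pump must be reduced from 78.4 to 67.68 dB: IL = 10.72 dB.

10.7 dB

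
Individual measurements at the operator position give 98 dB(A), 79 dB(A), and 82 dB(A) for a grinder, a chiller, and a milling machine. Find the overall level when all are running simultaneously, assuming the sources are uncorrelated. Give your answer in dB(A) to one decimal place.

98.2 dB(A)

Incoherent sources combine by intensity addition: L_total = 10·log₁₀(Σ 10^(L_i/10)).
Σ 10^(L/10) = 10^(98/10) + 10^(79/10) + 10^(82/10) = 6.547e+09.
L_total = 10·log₁₀(6.547e+09) = 98.16 dB(A).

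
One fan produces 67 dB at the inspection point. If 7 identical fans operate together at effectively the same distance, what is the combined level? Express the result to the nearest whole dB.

75 dB

L_total = L₁ + 10·log₁₀ N for N identical incoherent sources.
L_total = 67 + 10·log₁₀(7) = 67 + 8.451 = 75.45 dB.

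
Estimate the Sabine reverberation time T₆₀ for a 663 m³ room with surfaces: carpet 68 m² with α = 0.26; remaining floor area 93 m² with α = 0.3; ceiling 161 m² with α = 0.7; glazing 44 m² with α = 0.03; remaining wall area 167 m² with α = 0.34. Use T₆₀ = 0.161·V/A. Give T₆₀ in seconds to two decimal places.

0.49 s

Summing Sᵢαᵢ: 68·0.26 + 93·0.3 + 161·0.7 + 44·0.03 + 167·0.34 = 216.38 m².
T₆₀ = 0.161·V/A = 0.161·663/216.38 = 0.493 s.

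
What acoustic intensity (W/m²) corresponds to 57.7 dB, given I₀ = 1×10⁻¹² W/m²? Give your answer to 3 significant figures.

5.89e-07 W/m²

L = 10·log₁₀(I/I₀) ⇒ I = I₀·10^(L/10) = 10⁻¹² × 10^5.77.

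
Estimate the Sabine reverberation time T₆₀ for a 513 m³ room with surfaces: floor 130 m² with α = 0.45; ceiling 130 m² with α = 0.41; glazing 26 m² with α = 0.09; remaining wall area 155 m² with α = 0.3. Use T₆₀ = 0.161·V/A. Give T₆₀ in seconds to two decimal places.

Total absorption A = 130·0.45 + 130·0.41 + 26·0.09 + 155·0.3 = 160.64 m² sabins.
T₆₀ = 0.161·V/A = 0.161·513/160.64 = 0.514 s.

0.51 s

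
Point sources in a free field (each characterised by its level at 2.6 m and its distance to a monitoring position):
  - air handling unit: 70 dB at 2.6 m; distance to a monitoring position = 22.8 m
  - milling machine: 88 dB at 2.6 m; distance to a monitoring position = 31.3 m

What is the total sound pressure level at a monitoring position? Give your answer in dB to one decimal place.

66.5 dB

First find each source's level at the receiver (point-source: −20·log₁₀(r/r_ref)), then combine on an intensity basis.
air handling unit: 70 − 20·log₁₀(22.8/2.6) = 70 − 18.86 = 51.14 dB.
milling machine: 88 − 20·log₁₀(31.3/2.6) = 88 − 21.61 = 66.39 dB.
Σ 10^(L/10) = 4.484e+06 → L_total = 10·log₁₀(4.484e+06) = 66.52 dB.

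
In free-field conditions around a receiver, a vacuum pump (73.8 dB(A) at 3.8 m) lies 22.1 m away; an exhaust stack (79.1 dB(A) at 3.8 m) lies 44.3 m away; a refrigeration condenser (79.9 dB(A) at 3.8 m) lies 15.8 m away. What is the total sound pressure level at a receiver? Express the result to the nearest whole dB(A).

68 dB(A)

Propagate each source to the receiver with L = L_ref − 20·log₁₀(r/r_ref), then add intensities.
vacuum pump: 73.8 − 20·log₁₀(22.1/3.8) = 73.8 − 15.29 = 58.51 dB(A).
exhaust stack: 79.1 − 20·log₁₀(44.3/3.8) = 79.1 − 21.33 = 57.77 dB(A).
refrigeration condenser: 79.9 − 20·log₁₀(15.8/3.8) = 79.9 − 12.38 = 67.52 dB(A).
Σ 10^(L/10) = 6.960e+06 → L_total = 10·log₁₀(6.960e+06) = 68.43 dB(A).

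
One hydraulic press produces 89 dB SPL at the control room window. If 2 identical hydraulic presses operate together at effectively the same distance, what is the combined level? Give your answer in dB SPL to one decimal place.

With 2 equal, uncorrelated contributions the intensity is 2× that of one unit, giving a rise of 10·log₁₀ 2.
L_total = 89 + 10·log₁₀(2) = 89 + 3.010 = 92.01 dB SPL.

92.0 dB SPL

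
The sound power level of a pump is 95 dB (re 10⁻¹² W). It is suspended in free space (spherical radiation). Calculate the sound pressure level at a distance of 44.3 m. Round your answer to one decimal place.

L_p = L_w − 10·log₁₀(4π·r²) with r = 44.3 m.
4π·r² = 2.466e+04 m², 10·log₁₀ of that is 43.920 dB.
L_p = 95 − 43.920 = 51.08 dB.

51.1 dB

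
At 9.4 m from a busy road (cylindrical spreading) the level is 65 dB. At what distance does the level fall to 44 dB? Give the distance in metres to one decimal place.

The 21.0 dB drop corresponds to a distance ratio of 10^(21.0/10) for a line source.
r₂ = 9.4·10^((65−44)/10) = 9.4·10^(21.0/10) = 1183.39 m.

1183.4 m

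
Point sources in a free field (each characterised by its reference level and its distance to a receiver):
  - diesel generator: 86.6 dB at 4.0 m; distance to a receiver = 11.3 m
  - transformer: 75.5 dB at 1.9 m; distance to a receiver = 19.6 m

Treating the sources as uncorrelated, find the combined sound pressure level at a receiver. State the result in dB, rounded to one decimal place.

First find each source's level at the receiver (point-source: −20·log₁₀(r/r_ref)), then combine on an intensity basis.
diesel generator: 86.6 − 20·log₁₀(11.3/4.0) = 86.6 − 9.02 = 77.58 dB.
transformer: 75.5 − 20·log₁₀(19.6/1.9) = 75.5 − 20.27 = 55.23 dB.
Σ 10^(L/10) = 5.761e+07 → L_total = 10·log₁₀(5.761e+07) = 77.60 dB.

77.6 dB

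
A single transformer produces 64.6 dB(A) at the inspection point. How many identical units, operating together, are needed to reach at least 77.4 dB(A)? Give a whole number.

20

N identical sources give L₁ + 10·log₁₀ N, so require 10·log₁₀ N ≥ 77.4 − 64.6 = 12.8 dB.
N ≥ 10^(12.8/10) = 19.055, so N = 20.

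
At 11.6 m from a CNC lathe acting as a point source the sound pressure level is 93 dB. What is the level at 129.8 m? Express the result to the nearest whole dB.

Point-source attenuation: ΔL = 20·log₁₀(r₂/r₁) = 20·log₁₀(129.8/11.6) = 20.976 dB.
L₂ = 93 − 20·log₁₀(129.8/11.6) = 93 − 20.976 = 72.02 dB.

72 dB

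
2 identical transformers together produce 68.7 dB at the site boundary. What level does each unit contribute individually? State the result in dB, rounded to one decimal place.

For N identical incoherent sources L_total = L₁ + 10·log₁₀ N, so L₁ = 68.7 − 10·log₁₀(2) = 68.7 − 3.010.

65.7 dB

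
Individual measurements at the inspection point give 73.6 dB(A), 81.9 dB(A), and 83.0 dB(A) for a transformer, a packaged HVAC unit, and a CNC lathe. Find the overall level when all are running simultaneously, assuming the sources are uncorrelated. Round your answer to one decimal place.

85.8 dB(A)

For uncorrelated sources the intensities add, so convert each level to linear form, sum, and take 10·log₁₀ of the total.
Σ 10^(L/10) = 10^(73.6/10) + 10^(81.9/10) + 10^(83.0/10) = 3.773e+08.
L_total = 10·log₁₀(3.773e+08) = 85.77 dB(A).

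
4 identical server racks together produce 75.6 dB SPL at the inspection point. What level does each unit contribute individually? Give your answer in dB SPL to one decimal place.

69.6 dB SPL

4 equal contributions raise the level by 10·log₁₀ 4 = 6.021 dB, so each unit alone gives 75.6 − 6.021.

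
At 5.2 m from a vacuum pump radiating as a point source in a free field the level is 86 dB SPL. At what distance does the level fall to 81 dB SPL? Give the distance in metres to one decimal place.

9.2 m

The 5.0 dB drop corresponds to a distance ratio of 10^(5.0/20) for a point source.
r₂ = 5.2·10^((86−81)/20) = 5.2·10^(5.0/20) = 9.25 m.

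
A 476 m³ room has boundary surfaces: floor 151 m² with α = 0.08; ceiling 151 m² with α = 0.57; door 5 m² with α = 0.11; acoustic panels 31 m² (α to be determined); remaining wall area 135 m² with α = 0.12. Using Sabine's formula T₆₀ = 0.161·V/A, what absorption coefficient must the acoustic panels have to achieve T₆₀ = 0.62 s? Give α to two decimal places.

0.28

Required total absorption A = 0.161·476/0.62 = 123.61 m².
Absorption from the other surfaces = 151·0.08 + 151·0.57 + 5·0.11 + 135·0.12 = 114.90 m², so the acoustic panels must supply 8.71 m² over 31 m².
α = 8.71/31 = 0.281.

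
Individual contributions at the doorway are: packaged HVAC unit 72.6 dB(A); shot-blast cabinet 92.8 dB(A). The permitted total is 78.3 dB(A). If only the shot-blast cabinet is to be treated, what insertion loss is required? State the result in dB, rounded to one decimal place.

15.9 dB

Fixed contribution from the other source: Σ 10^(L/10) = 10^(72.6/10) = 1.820e+07 (72.60 dB(A)).
To meet 78.3 dB(A) overall, the treated shot-blast cabinet may contribute at most 10^(78.3/10) − 1.820e+07 = 4.941e+07, i.e. 76.94 dB(A).
So the shot-blast cabinet must be reduced from 92.8 to 76.94 dB(A): IL = 15.86 dB.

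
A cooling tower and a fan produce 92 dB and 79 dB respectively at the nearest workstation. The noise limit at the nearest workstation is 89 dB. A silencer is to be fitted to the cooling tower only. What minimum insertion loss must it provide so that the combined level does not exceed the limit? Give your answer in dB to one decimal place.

Fixed contribution from the other source: Σ 10^(L/10) = 10^(79/10) = 7.943e+07 (79.00 dB).
To meet 89 dB overall, the treated cooling tower may contribute at most 10^(89/10) − 7.943e+07 = 7.149e+08, i.e. 88.54 dB.
Required insertion loss = 92 − 88.54 = 3.46 dB.

3.5 dB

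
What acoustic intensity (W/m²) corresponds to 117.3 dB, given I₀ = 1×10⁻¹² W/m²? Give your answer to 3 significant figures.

I = I₀·10^(L/10) = 10⁻¹² × 10^(117.3/10) = 10^(-0.270).

0.537 W/m²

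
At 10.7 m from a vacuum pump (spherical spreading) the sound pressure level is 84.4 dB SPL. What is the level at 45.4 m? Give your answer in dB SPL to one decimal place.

For a point source, L₂ = L₁ − 20·log₁₀(r₂/r₁).
L₂ = 84.4 − 20·log₁₀(45.4/10.7) = 84.4 − 12.553 = 71.85 dB SPL.

71.8 dB SPL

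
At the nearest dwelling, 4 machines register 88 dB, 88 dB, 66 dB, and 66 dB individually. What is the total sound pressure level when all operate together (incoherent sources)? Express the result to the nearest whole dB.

91 dB

For uncorrelated sources the intensities add, so convert each level to linear form, sum, and take 10·log₁₀ of the total.
Σ 10^(L/10) = 10^(88/10) + 10^(88/10) + 10^(66/10) + 10^(66/10) = 1.270e+09.
L_total = 10·log₁₀(1.270e+09) = 91.04 dB.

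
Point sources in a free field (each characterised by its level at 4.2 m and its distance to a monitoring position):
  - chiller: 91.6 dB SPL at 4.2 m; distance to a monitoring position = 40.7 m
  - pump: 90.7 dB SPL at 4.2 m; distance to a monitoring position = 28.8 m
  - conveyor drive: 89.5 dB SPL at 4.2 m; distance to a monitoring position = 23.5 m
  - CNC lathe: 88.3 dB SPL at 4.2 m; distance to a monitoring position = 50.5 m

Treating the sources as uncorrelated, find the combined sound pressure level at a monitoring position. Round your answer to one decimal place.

Propagate each source to the receiver with L = L_ref − 20·log₁₀(r/r_ref), then add intensities.
chiller: 91.6 − 20·log₁₀(40.7/4.2) = 91.6 − 19.73 = 71.87 dB SPL.
pump: 90.7 − 20·log₁₀(28.8/4.2) = 90.7 − 16.72 = 73.98 dB SPL.
conveyor drive: 89.5 − 20·log₁₀(23.5/4.2) = 89.5 − 14.96 = 74.54 dB SPL.
CNC lathe: 88.3 − 20·log₁₀(50.5/4.2) = 88.3 − 21.60 = 66.70 dB SPL.
Σ 10^(L/10) = 7.352e+07 → L_total = 10·log₁₀(7.352e+07) = 78.66 dB SPL.

78.7 dB SPL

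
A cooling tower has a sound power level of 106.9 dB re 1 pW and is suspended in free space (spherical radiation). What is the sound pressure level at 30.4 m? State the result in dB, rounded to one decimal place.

Free-field spherical radiation: L_p = L_w − 10·log₁₀(4π·r²), r = 30.4 m.
4π·r² = 1.161e+04 m², 10·log₁₀ of that is 40.650 dB.
L_p = 106.9 − 40.650 = 66.25 dB.

66.3 dB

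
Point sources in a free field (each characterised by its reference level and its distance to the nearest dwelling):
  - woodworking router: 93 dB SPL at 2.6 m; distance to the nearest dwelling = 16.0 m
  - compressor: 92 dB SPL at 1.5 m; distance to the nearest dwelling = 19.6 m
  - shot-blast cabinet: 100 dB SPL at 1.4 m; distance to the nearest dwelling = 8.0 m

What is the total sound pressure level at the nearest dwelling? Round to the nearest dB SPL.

86 dB SPL

First find each source's level at the receiver (point-source: −20·log₁₀(r/r_ref)), then combine on an intensity basis.
woodworking router: 93 − 20·log₁₀(16.0/2.6) = 93 − 15.78 = 77.22 dB SPL.
compressor: 92 − 20·log₁₀(19.6/1.5) = 92 − 22.32 = 69.68 dB SPL.
shot-blast cabinet: 100 − 20·log₁₀(8.0/1.4) = 100 − 15.14 = 84.86 dB SPL.
Σ 10^(L/10) = 3.682e+08 → L_total = 10·log₁₀(3.682e+08) = 85.66 dB SPL.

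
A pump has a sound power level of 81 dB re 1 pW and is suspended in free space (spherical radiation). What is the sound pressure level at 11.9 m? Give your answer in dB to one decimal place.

48.5 dB

The power spreads over a sphere of area 4π·r², so L_p = L_w − 10·log₁₀(4π·r²).
4π·r² = 1780 m², 10·log₁₀ of that is 32.503 dB.
L_p = 81 − 32.503 = 48.50 dB.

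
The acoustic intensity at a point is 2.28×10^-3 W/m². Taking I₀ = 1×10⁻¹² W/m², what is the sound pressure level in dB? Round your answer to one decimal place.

L = 10·log₁₀(I/I₀) = 10·log₁₀(2.28×10^-3/10⁻¹²) = 10·log₁₀(2.28×10^9).
L = 10·(0.3579 + 9) = 93.58 dB.

93.6 dB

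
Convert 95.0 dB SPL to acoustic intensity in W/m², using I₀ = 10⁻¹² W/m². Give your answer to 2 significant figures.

L = 10·log₁₀(I/I₀) ⇒ I = I₀·10^(L/10) = 10⁻¹² × 10^9.50.

0.0032 W/m²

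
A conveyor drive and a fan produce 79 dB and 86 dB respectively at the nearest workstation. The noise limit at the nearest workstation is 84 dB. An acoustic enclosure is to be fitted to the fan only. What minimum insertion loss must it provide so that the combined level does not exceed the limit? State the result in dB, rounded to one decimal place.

Fixed contribution from the other source: Σ 10^(L/10) = 10^(79/10) = 7.943e+07 (79.00 dB).
To meet 84 dB overall, the treated fan may contribute at most 10^(84/10) − 7.943e+07 = 1.718e+08, i.e. 82.35 dB.
Required insertion loss = 86 − 82.35 = 3.65 dB.

3.7 dB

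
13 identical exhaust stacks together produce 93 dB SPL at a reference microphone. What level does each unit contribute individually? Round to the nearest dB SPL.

Dividing the total intensity by 13 lowers the level by 10·log₁₀ 13 = 11.139 dB: L₁ = 93 − 11.139.

82 dB SPL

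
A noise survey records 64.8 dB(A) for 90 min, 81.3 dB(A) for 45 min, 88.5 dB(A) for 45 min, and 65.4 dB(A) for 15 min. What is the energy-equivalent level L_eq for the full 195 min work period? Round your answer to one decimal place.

82.9 dB(A)

L_eq = 10·log₁₀[(1/T)·Σ tᵢ·10^(Lᵢ/10)] with T = 195 min.
Σ tᵢ·10^(Lᵢ/10) = 90·10^(64.8/10) + 45·10^(81.3/10) + 45·10^(88.5/10) + 15·10^(65.4/10) = 3.825e+10.
L_eq = 10·log₁₀(3.825e+10/195) = 82.93 dB(A).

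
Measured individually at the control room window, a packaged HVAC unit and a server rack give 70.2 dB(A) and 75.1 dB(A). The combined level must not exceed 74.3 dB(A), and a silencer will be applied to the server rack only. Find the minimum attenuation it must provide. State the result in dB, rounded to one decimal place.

2.9 dB

Everything except the server rack sums to 10^(70.2/10) = 1.047e+07 in linear terms, 70.20 dB(A).
To meet 74.3 dB(A) overall, the treated server rack may contribute at most 10^(74.3/10) − 1.047e+07 = 1.644e+07, i.e. 72.16 dB(A).
Required insertion loss = 75.1 − 72.16 = 2.94 dB.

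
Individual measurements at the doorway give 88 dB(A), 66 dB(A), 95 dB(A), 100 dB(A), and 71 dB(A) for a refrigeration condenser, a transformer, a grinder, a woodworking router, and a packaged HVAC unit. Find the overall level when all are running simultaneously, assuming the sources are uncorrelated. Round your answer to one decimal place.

For uncorrelated sources the intensities add, so convert each level to linear form, sum, and take 10·log₁₀ of the total.
Σ 10^(L/10) = 10^(88/10) + 10^(66/10) + 10^(95/10) + 10^(100/10) + 10^(71/10) = 1.381e+10.
L_total = 10·log₁₀(1.381e+10) = 101.40 dB(A).

101.4 dB(A)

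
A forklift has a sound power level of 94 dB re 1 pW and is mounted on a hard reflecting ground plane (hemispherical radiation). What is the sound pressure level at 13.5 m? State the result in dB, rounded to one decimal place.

L_p = L_w − 10·log₁₀(2π·r²) with r = 13.5 m.
2π·r² = 1145 m², 10·log₁₀ of that is 30.588 dB.
L_p = 94 − 30.588 = 63.41 dB.

63.4 dB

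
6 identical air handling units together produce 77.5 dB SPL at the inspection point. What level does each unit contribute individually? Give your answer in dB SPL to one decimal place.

69.7 dB SPL

6 equal contributions raise the level by 10·log₁₀ 6 = 7.782 dB, so each unit alone gives 77.5 − 7.782.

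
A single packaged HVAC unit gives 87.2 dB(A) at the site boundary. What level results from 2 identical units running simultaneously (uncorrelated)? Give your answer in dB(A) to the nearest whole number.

N identical incoherent sources raise the level by 10·log₁₀ N.
L_total = 87.2 + 10·log₁₀(2) = 87.2 + 3.010 = 90.21 dB(A).

90 dB(A)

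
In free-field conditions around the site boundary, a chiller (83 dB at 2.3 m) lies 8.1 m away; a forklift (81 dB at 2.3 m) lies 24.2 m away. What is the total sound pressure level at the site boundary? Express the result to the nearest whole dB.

Apply inverse-square spreading to bring every level to the receiver, then sum 10^(L/10).
chiller: 83 − 20·log₁₀(8.1/2.3) = 83 − 10.94 = 72.06 dB.
forklift: 81 − 20·log₁₀(24.2/2.3) = 81 − 20.44 = 60.56 dB.
Σ 10^(L/10) = 1.722e+07 → L_total = 10·log₁₀(1.722e+07) = 72.36 dB.

72 dB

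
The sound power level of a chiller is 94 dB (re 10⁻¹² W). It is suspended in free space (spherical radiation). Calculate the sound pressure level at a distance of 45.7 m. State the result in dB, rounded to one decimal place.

49.8 dB

L_p = L_w − 10·log₁₀(4π·r²) with r = 45.7 m.
4π·r² = 2.624e+04 m², 10·log₁₀ of that is 44.190 dB.
L_p = 94 − 44.190 = 49.81 dB.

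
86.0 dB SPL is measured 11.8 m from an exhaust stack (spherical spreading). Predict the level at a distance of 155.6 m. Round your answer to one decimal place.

63.6 dB SPL

Point-source attenuation: ΔL = 20·log₁₀(r₂/r₁) = 20·log₁₀(155.6/11.8) = 22.403 dB.
L₂ = 86.0 − 20·log₁₀(155.6/11.8) = 86.0 − 22.403 = 63.60 dB SPL.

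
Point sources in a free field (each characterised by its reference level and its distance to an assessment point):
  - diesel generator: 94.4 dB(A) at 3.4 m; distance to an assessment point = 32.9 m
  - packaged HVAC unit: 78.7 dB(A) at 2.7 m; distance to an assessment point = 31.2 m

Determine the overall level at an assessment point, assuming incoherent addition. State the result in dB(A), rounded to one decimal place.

First find each source's level at the receiver (point-source: −20·log₁₀(r/r_ref)), then combine on an intensity basis.
diesel generator: 94.4 − 20·log₁₀(32.9/3.4) = 94.4 − 19.71 = 74.69 dB(A).
packaged HVAC unit: 78.7 − 20·log₁₀(31.2/2.7) = 78.7 − 21.26 = 57.44 dB(A).
Σ 10^(L/10) = 2.997e+07 → L_total = 10·log₁₀(2.997e+07) = 74.77 dB(A).

74.8 dB(A)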